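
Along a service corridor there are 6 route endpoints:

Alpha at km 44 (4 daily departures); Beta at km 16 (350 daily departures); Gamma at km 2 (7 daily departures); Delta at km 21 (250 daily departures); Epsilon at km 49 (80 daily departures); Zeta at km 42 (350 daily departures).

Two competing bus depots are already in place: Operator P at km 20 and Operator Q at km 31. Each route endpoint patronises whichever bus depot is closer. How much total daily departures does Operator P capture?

The indifferent point is the midpoint (20+31)/2 = 25.5; route endpoints left of it (closer to Operator P at 20) go to Operator P, those right go to Operator Q.
  Gamma at 2 (w=7) → Operator P
  Beta at 16 (w=350) → Operator P
  Delta at 21 (w=250) → Operator P
  Zeta at 42 (w=350) → Operator Q
  Alpha at 44 (w=4) → Operator Q
  Epsilon at 49 (w=80) → Operator Q
Operator P captures 607; Operator Q captures 434.

607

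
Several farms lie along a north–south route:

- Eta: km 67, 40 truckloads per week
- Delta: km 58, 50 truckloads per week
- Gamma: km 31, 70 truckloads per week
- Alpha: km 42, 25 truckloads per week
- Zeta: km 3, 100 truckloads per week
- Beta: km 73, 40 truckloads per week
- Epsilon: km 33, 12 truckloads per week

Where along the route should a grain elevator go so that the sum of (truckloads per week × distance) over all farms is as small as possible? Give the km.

x = 31

For a sum of weighted absolute distances on a line, the optimum is the weighted median (not the mean). Total weight W = 337; half-weight = 168.5.
Sort by position and accumulate weight:
  km 3 (Zeta, w=100) → cum 100
  km 31 (Gamma, w=70) → cum 170  ≥ 168.5 → median here
  km 33 (Epsilon, w=12) → cum 182
  km 42 (Alpha, w=25) → cum 207
  km 58 (Delta, w=50) → cum 257
  km 67 (Eta, w=40) → cum 297
  km 73 (Beta, w=40) → cum 337
Optimal location: km 31.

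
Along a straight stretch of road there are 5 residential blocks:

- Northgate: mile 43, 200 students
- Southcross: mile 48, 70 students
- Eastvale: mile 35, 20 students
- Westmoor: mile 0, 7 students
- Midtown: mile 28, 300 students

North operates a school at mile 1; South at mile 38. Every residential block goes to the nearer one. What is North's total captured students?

7

The indifferent point is the midpoint (1+38)/2 = 19.5; residential blocks left of it (closer to North at 1) go to North, those right go to South.
  Westmoor at 0 (w=7) → North
  Midtown at 28 (w=300) → South
  Eastvale at 35 (w=20) → South
  Northgate at 43 (w=200) → South
  Southcross at 48 (w=70) → South
North captures 7; South captures 590.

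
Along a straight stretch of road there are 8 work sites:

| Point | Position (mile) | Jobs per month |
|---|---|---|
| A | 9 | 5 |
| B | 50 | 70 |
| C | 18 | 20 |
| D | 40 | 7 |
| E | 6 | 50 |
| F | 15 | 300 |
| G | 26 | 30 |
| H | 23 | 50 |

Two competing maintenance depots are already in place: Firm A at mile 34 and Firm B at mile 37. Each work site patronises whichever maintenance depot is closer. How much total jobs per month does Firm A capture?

455

The indifferent point is the midpoint (34+37)/2 = 35.5; work sites left of it (closer to Firm A at 34) go to Firm A, those right go to Firm B.
  E at 6 (w=50) → Firm A
  A at 9 (w=5) → Firm A
  F at 15 (w=300) → Firm A
  C at 18 (w=20) → Firm A
  H at 23 (w=50) → Firm A
  G at 26 (w=30) → Firm A
  D at 40 (w=7) → Firm B
  B at 50 (w=70) → Firm B
Firm A captures 455; Firm B captures 77.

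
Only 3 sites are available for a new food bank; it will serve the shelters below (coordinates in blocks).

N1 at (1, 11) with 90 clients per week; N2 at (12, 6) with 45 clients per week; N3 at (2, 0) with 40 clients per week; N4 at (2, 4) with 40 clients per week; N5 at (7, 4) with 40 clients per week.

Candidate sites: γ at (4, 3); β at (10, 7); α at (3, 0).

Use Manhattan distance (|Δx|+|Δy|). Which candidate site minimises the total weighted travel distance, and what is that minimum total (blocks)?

Total weighted distance at each candidate:
  γ (4, 3): total = 1965
  β (10, 7): total = 2585
  α (3, 0): total = 2405
Minimum is at γ with total 1965 blocks.

γ, total 1965 blocks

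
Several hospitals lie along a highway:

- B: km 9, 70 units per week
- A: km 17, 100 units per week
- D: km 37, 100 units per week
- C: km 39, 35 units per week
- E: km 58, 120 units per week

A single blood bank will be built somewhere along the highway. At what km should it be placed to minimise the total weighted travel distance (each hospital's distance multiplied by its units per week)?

x = 37

For a sum of weighted absolute distances on a line, the optimum is the weighted median (not the mean). Total weight W = 425; half-weight = 212.5.
Sort by position and accumulate weight:
  km 9 (B, w=70) → cum 70
  km 17 (A, w=100) → cum 170
  km 37 (D, w=100) → cum 270  ≥ 212.5 → median here
  km 39 (C, w=35) → cum 305
  km 58 (E, w=120) → cum 425
Optimal location: km 37.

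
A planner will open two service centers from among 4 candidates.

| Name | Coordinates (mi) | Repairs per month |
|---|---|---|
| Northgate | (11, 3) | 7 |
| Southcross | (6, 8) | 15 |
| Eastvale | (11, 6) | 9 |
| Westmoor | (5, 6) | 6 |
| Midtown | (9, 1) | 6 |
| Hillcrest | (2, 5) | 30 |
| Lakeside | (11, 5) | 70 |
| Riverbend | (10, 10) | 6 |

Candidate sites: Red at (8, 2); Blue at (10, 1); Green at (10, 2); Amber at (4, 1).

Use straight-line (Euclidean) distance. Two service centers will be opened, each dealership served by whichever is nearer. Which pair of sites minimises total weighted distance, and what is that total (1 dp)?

Evaluate every pair (each demand assigned to the nearer of the two):
  {Green, Amber}: total = 597.8
  {Red, Green}: total = 651.0
  {Red, Amber}: total = 681.1
  {Blue, Amber}: total = 684.1
  {Blue, Green}: total = 725.3
  {Red, Blue}: total = 730.9
Best pair: {Green, Amber} with total 597.8.

{Green, Amber}, total 597.8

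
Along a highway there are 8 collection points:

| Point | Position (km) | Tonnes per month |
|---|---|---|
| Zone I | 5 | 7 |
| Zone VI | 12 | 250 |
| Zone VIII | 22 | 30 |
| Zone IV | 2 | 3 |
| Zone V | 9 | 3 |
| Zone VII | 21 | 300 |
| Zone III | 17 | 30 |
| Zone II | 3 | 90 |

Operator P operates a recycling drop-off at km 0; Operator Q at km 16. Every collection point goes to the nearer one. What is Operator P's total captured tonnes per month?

100

The indifferent point is the midpoint (0+16)/2 = 8; collection points left of it (closer to Operator P at 0) go to Operator P, those right go to Operator Q.
  Zone IV at 2 (w=3) → Operator P
  Zone II at 3 (w=90) → Operator P
  Zone I at 5 (w=7) → Operator P
  Zone V at 9 (w=3) → Operator Q
  Zone VI at 12 (w=250) → Operator Q
  Zone III at 17 (w=30) → Operator Q
  Zone VII at 21 (w=300) → Operator Q
  Zone VIII at 22 (w=30) → Operator Q
Operator P captures 100; Operator Q captures 613.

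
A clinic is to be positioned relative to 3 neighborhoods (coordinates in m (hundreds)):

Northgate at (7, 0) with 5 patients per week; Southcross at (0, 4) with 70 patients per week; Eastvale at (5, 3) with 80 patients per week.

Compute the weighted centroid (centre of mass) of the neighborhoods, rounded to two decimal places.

(2.81, 3.35)

The minimiser of Σwᵢ‖p−pᵢ‖² is the weighted centroid p* = (Σwᵢpᵢ)/(Σwᵢ).
Σwᵢ = 155.
Σwᵢxᵢ = 5·7 + 70·0 + 80·5 = 435.
Σwᵢyᵢ = 5·0 + 70·4 + 80·3 = 520.
x* = 435/155 = 2.81, y* = 520/155 = 3.35.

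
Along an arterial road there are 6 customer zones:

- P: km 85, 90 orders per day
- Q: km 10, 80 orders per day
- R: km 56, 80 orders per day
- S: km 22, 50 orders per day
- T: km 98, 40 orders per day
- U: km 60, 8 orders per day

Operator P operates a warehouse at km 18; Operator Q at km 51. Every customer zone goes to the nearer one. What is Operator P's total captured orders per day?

The indifferent point is the midpoint (18+51)/2 = 34.5; customer zones left of it (closer to Operator P at 18) go to Operator P, those right go to Operator Q.
  Q at 10 (w=80) → Operator P
  S at 22 (w=50) → Operator P
  R at 56 (w=80) → Operator Q
  U at 60 (w=8) → Operator Q
  P at 85 (w=90) → Operator Q
  T at 98 (w=40) → Operator Q
Operator P captures 130; Operator Q captures 218.

130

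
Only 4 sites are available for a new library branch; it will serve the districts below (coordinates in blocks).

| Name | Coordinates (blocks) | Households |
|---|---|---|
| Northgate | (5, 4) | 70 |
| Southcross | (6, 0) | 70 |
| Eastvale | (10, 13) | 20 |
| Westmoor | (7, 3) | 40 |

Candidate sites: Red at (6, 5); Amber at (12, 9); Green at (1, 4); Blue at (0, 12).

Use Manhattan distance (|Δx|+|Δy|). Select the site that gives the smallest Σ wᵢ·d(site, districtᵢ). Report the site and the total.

Total weighted distance at each candidate:
  Red (6, 5): total = 850
  Amber (12, 9): total = 2450
  Green (1, 4): total = 1550
  Blue (0, 12): total = 3030
Minimum is at Red with total 850 blocks.

Red, total 850 blocks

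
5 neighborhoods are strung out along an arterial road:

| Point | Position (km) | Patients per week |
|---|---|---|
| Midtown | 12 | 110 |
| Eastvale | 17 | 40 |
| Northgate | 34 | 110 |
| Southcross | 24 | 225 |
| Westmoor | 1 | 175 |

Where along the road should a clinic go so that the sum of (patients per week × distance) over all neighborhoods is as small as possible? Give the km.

x = 24

For a sum of weighted absolute distances on a line, the optimum is the weighted median (not the mean). Total weight W = 660; half-weight = 330.
Sort by position and accumulate weight:
  km 1 (Westmoor, w=175) → cum 175
  km 12 (Midtown, w=110) → cum 285
  km 17 (Eastvale, w=40) → cum 325
  km 24 (Southcross, w=225) → cum 550  ≥ 330 → median here
  km 34 (Northgate, w=110) → cum 660
Optimal location: km 24.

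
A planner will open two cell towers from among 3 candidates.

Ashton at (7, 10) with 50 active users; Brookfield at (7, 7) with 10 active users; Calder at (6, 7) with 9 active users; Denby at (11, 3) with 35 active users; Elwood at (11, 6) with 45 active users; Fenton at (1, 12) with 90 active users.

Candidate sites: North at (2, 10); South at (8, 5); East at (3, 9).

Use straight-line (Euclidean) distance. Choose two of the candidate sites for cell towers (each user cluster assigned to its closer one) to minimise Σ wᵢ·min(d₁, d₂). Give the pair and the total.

Evaluate every pair (each demand assigned to the nearer of the two):
  {North, South}: total = 767.6
  {South, East}: total = 847.0
  {North, East}: total = 1219.1
Best pair: {North, South} with total 767.6.

{North, South}, total 767.6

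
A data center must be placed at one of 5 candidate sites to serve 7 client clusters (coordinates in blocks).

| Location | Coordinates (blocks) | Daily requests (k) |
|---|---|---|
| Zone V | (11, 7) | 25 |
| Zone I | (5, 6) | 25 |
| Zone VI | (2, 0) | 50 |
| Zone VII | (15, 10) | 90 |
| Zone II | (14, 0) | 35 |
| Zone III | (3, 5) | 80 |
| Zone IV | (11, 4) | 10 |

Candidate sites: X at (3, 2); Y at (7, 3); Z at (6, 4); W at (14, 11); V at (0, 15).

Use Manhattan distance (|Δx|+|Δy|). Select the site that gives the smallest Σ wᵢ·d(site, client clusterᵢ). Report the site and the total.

Total weighted distance at each candidate:
  X (3, 2): total = 3220
  Y (7, 3): total = 2955
  Z (6, 4): total = 2815
  W (14, 11): total = 3700
  V (0, 15): total = 5750
Minimum is at Z with total 2815 blocks.

Z, total 2815 blocks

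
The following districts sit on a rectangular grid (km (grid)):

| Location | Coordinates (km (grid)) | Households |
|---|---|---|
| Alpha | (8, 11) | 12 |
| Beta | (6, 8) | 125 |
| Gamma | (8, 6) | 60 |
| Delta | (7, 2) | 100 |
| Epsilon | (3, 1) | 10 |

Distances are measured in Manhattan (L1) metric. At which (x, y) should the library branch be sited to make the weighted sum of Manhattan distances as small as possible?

(7, 6)

Manhattan distance separates: Σwᵢ(|x−xᵢ|+|y−yᵢ|) = Σwᵢ|x−xᵢ| + Σwᵢ|y−yᵢ|, so x and y are optimised independently as 1-D weighted medians.
Total weight W = 307; half = 153.5.
x-coordinate, sorted with cumulative weight:
  x=3 (Epsilon, w=10) cum 10
  x=6 (Beta, w=125) cum 135
  x=7 (Delta, w=100) cum 235  ← median
  x=8 (Alpha, w=12) cum 247
  x=8 (Gamma, w=60) cum 307
⇒ x* = 7
y-coordinate, sorted with cumulative weight:
  y=1 (Epsilon, w=10) cum 10
  y=2 (Delta, w=100) cum 110
  y=6 (Gamma, w=60) cum 170  ← median
  y=8 (Beta, w=125) cum 295
  y=11 (Alpha, w=12) cum 307
⇒ y* = 6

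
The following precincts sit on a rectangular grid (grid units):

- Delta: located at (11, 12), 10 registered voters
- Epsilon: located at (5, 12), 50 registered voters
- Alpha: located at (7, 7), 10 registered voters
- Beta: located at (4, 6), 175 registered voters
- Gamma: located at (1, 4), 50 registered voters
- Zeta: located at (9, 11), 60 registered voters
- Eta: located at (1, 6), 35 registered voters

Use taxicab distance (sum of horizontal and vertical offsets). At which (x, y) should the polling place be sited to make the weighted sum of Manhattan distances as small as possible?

Manhattan distance separates: Σwᵢ(|x−xᵢ|+|y−yᵢ|) = Σwᵢ|x−xᵢ| + Σwᵢ|y−yᵢ|, so x and y are optimised independently as 1-D weighted medians.
Total weight W = 390; half = 195.
x-coordinate, sorted with cumulative weight:
  x=1 (Gamma, w=50) cum 50
  x=1 (Eta, w=35) cum 85
  x=4 (Beta, w=175) cum 260  ← median
  x=5 (Epsilon, w=50) cum 310
  x=7 (Alpha, w=10) cum 320
  x=9 (Zeta, w=60) cum 380
  x=11 (Delta, w=10) cum 390
⇒ x* = 4
y-coordinate, sorted with cumulative weight:
  y=4 (Gamma, w=50) cum 50
  y=6 (Beta, w=175) cum 225  ← median
  y=6 (Eta, w=35) cum 260
  y=7 (Alpha, w=10) cum 270
  y=11 (Zeta, w=60) cum 330
  y=12 (Delta, w=10) cum 340
  y=12 (Epsilon, w=50) cum 390
⇒ y* = 6

(4, 6)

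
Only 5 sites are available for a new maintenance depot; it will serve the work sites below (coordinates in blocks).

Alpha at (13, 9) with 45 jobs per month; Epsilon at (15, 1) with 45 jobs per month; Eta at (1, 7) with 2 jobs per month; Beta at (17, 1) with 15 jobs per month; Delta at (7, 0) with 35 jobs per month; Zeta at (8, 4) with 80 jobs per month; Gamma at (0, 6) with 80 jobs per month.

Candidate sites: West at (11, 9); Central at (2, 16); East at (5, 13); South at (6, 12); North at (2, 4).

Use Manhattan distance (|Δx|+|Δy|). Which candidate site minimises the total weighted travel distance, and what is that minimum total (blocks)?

North, total 2833 blocks

Total weighted distance at each candidate:
  West (11, 9): total = 3079
  Central (2, 16): total = 5675
  East (5, 13): total = 4355
  South (6, 12): total = 3915
  North (2, 4): total = 2833
Minimum is at North with total 2833 blocks.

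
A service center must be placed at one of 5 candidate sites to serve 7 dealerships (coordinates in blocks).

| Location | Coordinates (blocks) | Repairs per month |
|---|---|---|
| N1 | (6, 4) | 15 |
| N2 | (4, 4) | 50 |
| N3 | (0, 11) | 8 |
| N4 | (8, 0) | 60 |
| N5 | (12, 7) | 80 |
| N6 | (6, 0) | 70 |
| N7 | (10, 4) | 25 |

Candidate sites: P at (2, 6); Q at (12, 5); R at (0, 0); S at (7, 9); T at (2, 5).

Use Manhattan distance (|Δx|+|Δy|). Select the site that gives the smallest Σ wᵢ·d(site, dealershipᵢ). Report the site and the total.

Q, total 2244 blocks

Total weighted distance at each candidate:
  P (2, 6): total = 2896
  Q (12, 5): total = 2244
  R (0, 0): total = 3408
  S (7, 9): total = 2622
  T (2, 5): total = 2764
Minimum is at Q with total 2244 blocks.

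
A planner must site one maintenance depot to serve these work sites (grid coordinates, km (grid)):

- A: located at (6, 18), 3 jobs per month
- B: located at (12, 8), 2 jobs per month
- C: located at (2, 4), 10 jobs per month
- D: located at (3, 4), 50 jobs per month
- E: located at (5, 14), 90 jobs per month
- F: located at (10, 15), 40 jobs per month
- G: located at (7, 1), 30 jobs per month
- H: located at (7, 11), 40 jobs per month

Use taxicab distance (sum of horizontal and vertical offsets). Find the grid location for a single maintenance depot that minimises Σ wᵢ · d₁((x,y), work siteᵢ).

Manhattan distance separates: Σwᵢ(|x−xᵢ|+|y−yᵢ|) = Σwᵢ|x−xᵢ| + Σwᵢ|y−yᵢ|, so x and y are optimised independently as 1-D weighted medians.
Total weight W = 265; half = 132.5.
x-coordinate, sorted with cumulative weight:
  x=2 (C, w=10) cum 10
  x=3 (D, w=50) cum 60
  x=5 (E, w=90) cum 150  ← median
  x=6 (A, w=3) cum 153
  x=7 (G, w=30) cum 183
  x=7 (H, w=40) cum 223
  x=10 (F, w=40) cum 263
  x=12 (B, w=2) cum 265
⇒ x* = 5
y-coordinate, sorted with cumulative weight:
  y=1 (G, w=30) cum 30
  y=4 (C, w=10) cum 40
  y=4 (D, w=50) cum 90
  y=8 (B, w=2) cum 92
  y=11 (H, w=40) cum 132
  y=14 (E, w=90) cum 222  ← median
  y=15 (F, w=40) cum 262
  y=18 (A, w=3) cum 265
⇒ y* = 14

(5, 14)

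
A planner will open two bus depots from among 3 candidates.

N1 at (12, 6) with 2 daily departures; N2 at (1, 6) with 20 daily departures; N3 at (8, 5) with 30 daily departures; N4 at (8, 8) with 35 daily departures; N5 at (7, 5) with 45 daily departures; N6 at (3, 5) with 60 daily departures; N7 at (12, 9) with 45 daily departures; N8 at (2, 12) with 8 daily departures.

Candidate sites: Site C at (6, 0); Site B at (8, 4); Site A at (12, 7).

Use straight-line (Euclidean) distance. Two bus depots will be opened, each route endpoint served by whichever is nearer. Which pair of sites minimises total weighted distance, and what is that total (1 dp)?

Evaluate every pair (each demand assigned to the nearer of the two):
  {Site B, Site A}: total = 857.2
  {Site C, Site B}: total = 1062.3
  {Site C, Site A}: total = 1195.4
Best pair: {Site B, Site A} with total 857.2.

{Site B, Site A}, total 857.2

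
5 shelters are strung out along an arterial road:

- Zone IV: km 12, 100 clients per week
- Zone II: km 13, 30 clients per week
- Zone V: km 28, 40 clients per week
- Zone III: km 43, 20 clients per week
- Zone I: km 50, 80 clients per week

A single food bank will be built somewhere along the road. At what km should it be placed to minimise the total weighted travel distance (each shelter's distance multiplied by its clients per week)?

x = 28

For a sum of weighted absolute distances on a line, the optimum is the weighted median (not the mean). Total weight W = 270; half-weight = 135.
Sort by position and accumulate weight:
  km 12 (Zone IV, w=100) → cum 100
  km 13 (Zone II, w=30) → cum 130
  km 28 (Zone V, w=40) → cum 170  ≥ 135 → median here
  km 43 (Zone III, w=20) → cum 190
  km 50 (Zone I, w=80) → cum 270
Optimal location: km 28.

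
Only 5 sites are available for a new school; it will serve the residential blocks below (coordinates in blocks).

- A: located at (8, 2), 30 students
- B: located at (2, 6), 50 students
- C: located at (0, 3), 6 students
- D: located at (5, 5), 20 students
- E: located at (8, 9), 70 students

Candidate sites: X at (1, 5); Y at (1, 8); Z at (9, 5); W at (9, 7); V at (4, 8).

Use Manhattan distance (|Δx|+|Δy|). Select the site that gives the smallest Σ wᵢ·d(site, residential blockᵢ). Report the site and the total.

Total weighted distance at each candidate:
  X (1, 5): total = 1268
  Y (1, 8): total = 1276
  Z (9, 5): total = 1016
  W (9, 7): total = 988
  V (4, 8): total = 984
Minimum is at V with total 984 blocks.

V, total 984 blocks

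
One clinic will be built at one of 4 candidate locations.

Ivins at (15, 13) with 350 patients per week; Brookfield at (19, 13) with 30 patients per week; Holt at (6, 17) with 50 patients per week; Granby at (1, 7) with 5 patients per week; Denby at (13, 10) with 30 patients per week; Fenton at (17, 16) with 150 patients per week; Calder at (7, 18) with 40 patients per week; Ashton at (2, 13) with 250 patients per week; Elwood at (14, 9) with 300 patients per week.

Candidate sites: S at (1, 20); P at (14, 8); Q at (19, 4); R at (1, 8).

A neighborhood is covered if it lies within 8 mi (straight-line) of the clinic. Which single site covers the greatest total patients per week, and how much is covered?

Coverage radius r = 8 mi; a point is covered iff (Δx)²+(Δy)² ≤ 8² = 64.
  S (1, 20): covers {Holt, Calder, Ashton} → 340
  P (14, 8): covers {Ivins, Brookfield, Denby, Elwood} → 710
  Q (19, 4): covers {Elwood} → 300
  R (1, 8): covers {Granby, Ashton} → 255
Maximum coverage at P: 710 patients per week.

P, covering 710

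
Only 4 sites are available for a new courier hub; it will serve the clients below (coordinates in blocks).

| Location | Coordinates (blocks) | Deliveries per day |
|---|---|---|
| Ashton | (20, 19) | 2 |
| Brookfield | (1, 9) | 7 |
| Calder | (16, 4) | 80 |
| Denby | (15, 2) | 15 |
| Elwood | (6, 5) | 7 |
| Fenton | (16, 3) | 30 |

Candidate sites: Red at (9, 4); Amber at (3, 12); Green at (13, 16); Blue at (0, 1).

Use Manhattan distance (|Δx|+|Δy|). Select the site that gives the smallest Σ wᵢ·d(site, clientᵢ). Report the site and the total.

Total weighted distance at each candidate:
  Red (9, 4): total = 1091
  Amber (3, 12): total = 2823
  Green (13, 16): total = 2199
  Blue (0, 1): total = 2509
Minimum is at Red with total 1091 blocks.

Red, total 1091 blocks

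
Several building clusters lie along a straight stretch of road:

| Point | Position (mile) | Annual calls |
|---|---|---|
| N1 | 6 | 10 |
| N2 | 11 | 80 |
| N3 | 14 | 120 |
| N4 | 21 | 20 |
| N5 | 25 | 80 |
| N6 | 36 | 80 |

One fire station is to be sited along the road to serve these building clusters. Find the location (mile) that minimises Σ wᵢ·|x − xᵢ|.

x = 14

For a sum of weighted absolute distances on a line, the optimum is the weighted median (not the mean). Total weight W = 390; half-weight = 195.
Sort by position and accumulate weight:
  mile 6 (N1, w=10) → cum 10
  mile 11 (N2, w=80) → cum 90
  mile 14 (N3, w=120) → cum 210  ≥ 195 → median here
  mile 21 (N4, w=20) → cum 230
  mile 25 (N5, w=80) → cum 310
  mile 36 (N6, w=80) → cum 390
Optimal location: mile 14.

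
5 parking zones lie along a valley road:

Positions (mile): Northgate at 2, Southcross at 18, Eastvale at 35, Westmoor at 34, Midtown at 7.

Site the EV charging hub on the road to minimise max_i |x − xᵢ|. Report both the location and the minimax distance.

The 1-center on a line is the midpoint of the two extreme points: leftmost at 2, rightmost at 35.
Optimal location = (2 + 35)/2 = 18.5; maximum distance = (35 − 2)/2 = 16.5.

location 18.5, max distance 16.5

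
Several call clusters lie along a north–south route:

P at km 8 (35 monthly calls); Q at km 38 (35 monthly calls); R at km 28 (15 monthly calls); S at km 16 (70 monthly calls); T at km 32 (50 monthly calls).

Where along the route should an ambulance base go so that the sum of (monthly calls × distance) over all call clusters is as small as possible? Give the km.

x = 16

For a sum of weighted absolute distances on a line, the optimum is the weighted median (not the mean). Total weight W = 205; half-weight = 102.5.
Sort by position and accumulate weight:
  km 8 (P, w=35) → cum 35
  km 16 (S, w=70) → cum 105  ≥ 102.5 → median here
  km 28 (R, w=15) → cum 120
  km 32 (T, w=50) → cum 170
  km 38 (Q, w=35) → cum 205
Optimal location: km 16.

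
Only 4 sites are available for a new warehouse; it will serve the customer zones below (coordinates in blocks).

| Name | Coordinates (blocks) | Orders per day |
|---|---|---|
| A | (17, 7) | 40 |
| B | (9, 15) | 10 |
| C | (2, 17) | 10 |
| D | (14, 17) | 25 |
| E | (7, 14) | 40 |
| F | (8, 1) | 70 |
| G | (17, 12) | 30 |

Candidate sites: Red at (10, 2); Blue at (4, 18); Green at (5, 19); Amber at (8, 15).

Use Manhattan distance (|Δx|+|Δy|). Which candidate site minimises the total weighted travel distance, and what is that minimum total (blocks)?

Total weighted distance at each candidate:
  Red (10, 2): total = 2645
  Blue (4, 18): total = 3665
  Green (5, 19): total = 3685
  Amber (8, 15): total = 2390
Minimum is at Amber with total 2390 blocks.

Amber, total 2390 blocks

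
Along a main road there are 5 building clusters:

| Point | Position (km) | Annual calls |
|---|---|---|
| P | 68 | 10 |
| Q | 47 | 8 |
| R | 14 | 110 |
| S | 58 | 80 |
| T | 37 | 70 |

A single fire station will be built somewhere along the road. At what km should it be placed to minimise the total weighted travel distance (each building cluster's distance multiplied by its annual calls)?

x = 37

For a sum of weighted absolute distances on a line, the optimum is the weighted median (not the mean). Total weight W = 278; half-weight = 139.
Sort by position and accumulate weight:
  km 14 (R, w=110) → cum 110
  km 37 (T, w=70) → cum 180  ≥ 139 → median here
  km 47 (Q, w=8) → cum 188
  km 58 (S, w=80) → cum 268
  km 68 (P, w=10) → cum 278
Optimal location: km 37.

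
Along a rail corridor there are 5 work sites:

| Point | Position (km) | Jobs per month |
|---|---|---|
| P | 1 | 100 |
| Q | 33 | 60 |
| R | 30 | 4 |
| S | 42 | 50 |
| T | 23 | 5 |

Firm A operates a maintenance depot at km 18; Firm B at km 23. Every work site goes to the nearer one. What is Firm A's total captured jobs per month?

The indifferent point is the midpoint (18+23)/2 = 20.5; work sites left of it (closer to Firm A at 18) go to Firm A, those right go to Firm B.
  P at 1 (w=100) → Firm A
  T at 23 (w=5) → Firm B
  R at 30 (w=4) → Firm B
  Q at 33 (w=60) → Firm B
  S at 42 (w=50) → Firm B
Firm A captures 100; Firm B captures 119.

100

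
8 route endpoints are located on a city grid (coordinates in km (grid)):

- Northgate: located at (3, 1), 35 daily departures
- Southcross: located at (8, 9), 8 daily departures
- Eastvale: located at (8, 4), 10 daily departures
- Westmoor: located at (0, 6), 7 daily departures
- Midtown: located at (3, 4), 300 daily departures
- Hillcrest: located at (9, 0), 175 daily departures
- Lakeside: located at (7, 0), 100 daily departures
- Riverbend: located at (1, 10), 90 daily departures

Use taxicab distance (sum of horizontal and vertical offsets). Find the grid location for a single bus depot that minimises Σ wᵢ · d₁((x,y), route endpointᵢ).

(3, 4)

Manhattan distance separates: Σwᵢ(|x−xᵢ|+|y−yᵢ|) = Σwᵢ|x−xᵢ| + Σwᵢ|y−yᵢ|, so x and y are optimised independently as 1-D weighted medians.
Total weight W = 725; half = 362.5.
x-coordinate, sorted with cumulative weight:
  x=0 (Westmoor, w=7) cum 7
  x=1 (Riverbend, w=90) cum 97
  x=3 (Northgate, w=35) cum 132
  x=3 (Midtown, w=300) cum 432  ← median
  x=7 (Lakeside, w=100) cum 532
  x=8 (Southcross, w=8) cum 540
  x=8 (Eastvale, w=10) cum 550
  x=9 (Hillcrest, w=175) cum 725
⇒ x* = 3
y-coordinate, sorted with cumulative weight:
  y=0 (Hillcrest, w=175) cum 175
  y=0 (Lakeside, w=100) cum 275
  y=1 (Northgate, w=35) cum 310
  y=4 (Eastvale, w=10) cum 320
  y=4 (Midtown, w=300) cum 620  ← median
  y=6 (Westmoor, w=7) cum 627
  y=9 (Southcross, w=8) cum 635
  y=10 (Riverbend, w=90) cum 725
⇒ y* = 4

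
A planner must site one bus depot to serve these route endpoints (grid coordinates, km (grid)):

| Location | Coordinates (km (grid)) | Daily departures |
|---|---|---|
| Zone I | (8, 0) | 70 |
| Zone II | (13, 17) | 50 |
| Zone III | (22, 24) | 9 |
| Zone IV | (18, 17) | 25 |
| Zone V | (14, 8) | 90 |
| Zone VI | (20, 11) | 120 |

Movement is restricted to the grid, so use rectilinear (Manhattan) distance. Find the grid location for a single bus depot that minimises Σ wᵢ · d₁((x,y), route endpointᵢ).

Manhattan distance separates: Σwᵢ(|x−xᵢ|+|y−yᵢ|) = Σwᵢ|x−xᵢ| + Σwᵢ|y−yᵢ|, so x and y are optimised independently as 1-D weighted medians.
Total weight W = 364; half = 182.
x-coordinate, sorted with cumulative weight:
  x=8 (Zone I, w=70) cum 70
  x=13 (Zone II, w=50) cum 120
  x=14 (Zone V, w=90) cum 210  ← median
  x=18 (Zone IV, w=25) cum 235
  x=20 (Zone VI, w=120) cum 355
  x=22 (Zone III, w=9) cum 364
⇒ x* = 14
y-coordinate, sorted with cumulative weight:
  y=0 (Zone I, w=70) cum 70
  y=8 (Zone V, w=90) cum 160
  y=11 (Zone VI, w=120) cum 280  ← median
  y=17 (Zone II, w=50) cum 330
  y=17 (Zone IV, w=25) cum 355
  y=24 (Zone III, w=9) cum 364
⇒ y* = 11

(14, 11)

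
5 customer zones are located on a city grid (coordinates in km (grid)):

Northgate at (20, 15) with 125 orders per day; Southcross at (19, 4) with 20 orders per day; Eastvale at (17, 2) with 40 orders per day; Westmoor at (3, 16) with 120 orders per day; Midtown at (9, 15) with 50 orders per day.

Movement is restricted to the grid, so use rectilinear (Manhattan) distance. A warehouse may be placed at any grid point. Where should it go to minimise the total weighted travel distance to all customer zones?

(17, 15)

Manhattan distance separates: Σwᵢ(|x−xᵢ|+|y−yᵢ|) = Σwᵢ|x−xᵢ| + Σwᵢ|y−yᵢ|, so x and y are optimised independently as 1-D weighted medians.
Total weight W = 355; half = 177.5.
x-coordinate, sorted with cumulative weight:
  x=3 (Westmoor, w=120) cum 120
  x=9 (Midtown, w=50) cum 170
  x=17 (Eastvale, w=40) cum 210  ← median
  x=19 (Southcross, w=20) cum 230
  x=20 (Northgate, w=125) cum 355
⇒ x* = 17
y-coordinate, sorted with cumulative weight:
  y=2 (Eastvale, w=40) cum 40
  y=4 (Southcross, w=20) cum 60
  y=15 (Northgate, w=125) cum 185  ← median
  y=15 (Midtown, w=50) cum 235
  y=16 (Westmoor, w=120) cum 355
⇒ y* = 15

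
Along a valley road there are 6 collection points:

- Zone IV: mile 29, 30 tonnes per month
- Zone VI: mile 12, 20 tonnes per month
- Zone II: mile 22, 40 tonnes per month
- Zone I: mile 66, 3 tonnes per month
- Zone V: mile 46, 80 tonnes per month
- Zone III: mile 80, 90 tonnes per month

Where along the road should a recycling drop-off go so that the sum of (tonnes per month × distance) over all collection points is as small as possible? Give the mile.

For a sum of weighted absolute distances on a line, the optimum is the weighted median (not the mean). Total weight W = 263; half-weight = 131.5.
Sort by position and accumulate weight:
  mile 12 (Zone VI, w=20) → cum 20
  mile 22 (Zone II, w=40) → cum 60
  mile 29 (Zone IV, w=30) → cum 90
  mile 46 (Zone V, w=80) → cum 170  ≥ 131.5 → median here
  mile 66 (Zone I, w=3) → cum 173
  mile 80 (Zone III, w=90) → cum 263
Optimal location: mile 46.

x = 46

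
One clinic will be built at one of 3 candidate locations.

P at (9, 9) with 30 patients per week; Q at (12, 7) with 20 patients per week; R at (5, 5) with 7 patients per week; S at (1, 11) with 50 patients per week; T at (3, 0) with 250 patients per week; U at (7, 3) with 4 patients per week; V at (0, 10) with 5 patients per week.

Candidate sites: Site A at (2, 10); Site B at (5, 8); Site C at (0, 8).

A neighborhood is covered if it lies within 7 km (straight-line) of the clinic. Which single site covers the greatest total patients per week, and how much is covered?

Site B, covering 96

Coverage radius r = 7 km; a point is covered iff (Δx)²+(Δy)² ≤ 7² = 49.
  Site A (2, 10): covers {R, S, V} → 62
  Site B (5, 8): covers {P, R, S, U, V} → 96
  Site C (0, 8): covers {R, S, V} → 62
Maximum coverage at Site B: 96 patients per week.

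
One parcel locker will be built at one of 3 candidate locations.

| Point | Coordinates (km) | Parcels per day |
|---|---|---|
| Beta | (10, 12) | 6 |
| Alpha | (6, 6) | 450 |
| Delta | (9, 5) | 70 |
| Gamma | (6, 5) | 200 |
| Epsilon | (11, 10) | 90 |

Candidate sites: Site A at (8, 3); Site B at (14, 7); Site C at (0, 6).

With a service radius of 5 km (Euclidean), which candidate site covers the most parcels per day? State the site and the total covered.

Site A, covering 720

Coverage radius r = 5 km; a point is covered iff (Δx)²+(Δy)² ≤ 5² = 25.
  Site A (8, 3): covers {Alpha, Delta, Gamma} → 720
  Site B (14, 7): covers {Epsilon} → 90
  Site C (0, 6): covers {none} → 0
Maximum coverage at Site A: 720 parcels per day.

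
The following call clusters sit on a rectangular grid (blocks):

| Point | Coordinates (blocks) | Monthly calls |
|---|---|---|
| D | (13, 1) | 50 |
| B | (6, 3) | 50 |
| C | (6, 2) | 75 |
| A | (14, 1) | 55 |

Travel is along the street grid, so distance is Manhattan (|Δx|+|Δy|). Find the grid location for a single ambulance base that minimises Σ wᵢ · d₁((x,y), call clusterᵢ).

Manhattan distance separates: Σwᵢ(|x−xᵢ|+|y−yᵢ|) = Σwᵢ|x−xᵢ| + Σwᵢ|y−yᵢ|, so x and y are optimised independently as 1-D weighted medians.
Total weight W = 230; half = 115.
x-coordinate, sorted with cumulative weight:
  x=6 (B, w=50) cum 50
  x=6 (C, w=75) cum 125  ← median
  x=13 (D, w=50) cum 175
  x=14 (A, w=55) cum 230
⇒ x* = 6
y-coordinate, sorted with cumulative weight:
  y=1 (D, w=50) cum 50
  y=1 (A, w=55) cum 105
  y=2 (C, w=75) cum 180  ← median
  y=3 (B, w=50) cum 230
⇒ y* = 2

(6, 2)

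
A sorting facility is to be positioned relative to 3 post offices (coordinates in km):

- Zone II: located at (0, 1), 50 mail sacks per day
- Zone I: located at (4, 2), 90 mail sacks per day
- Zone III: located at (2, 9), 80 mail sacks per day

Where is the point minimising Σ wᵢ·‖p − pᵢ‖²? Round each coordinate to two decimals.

(2.36, 4.32)

The minimiser of Σwᵢ‖p−pᵢ‖² is the weighted centroid p* = (Σwᵢpᵢ)/(Σwᵢ).
Σwᵢ = 220.
Σwᵢxᵢ = 50·0 + 90·4 + 80·2 = 520.
Σwᵢyᵢ = 50·1 + 90·2 + 80·9 = 950.
x* = 520/220 = 2.36, y* = 950/220 = 4.32.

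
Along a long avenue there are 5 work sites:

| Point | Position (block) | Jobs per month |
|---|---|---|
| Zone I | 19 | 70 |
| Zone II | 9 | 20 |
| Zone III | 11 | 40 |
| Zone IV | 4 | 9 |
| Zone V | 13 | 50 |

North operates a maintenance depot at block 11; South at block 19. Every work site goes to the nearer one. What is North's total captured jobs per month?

The indifferent point is the midpoint (11+19)/2 = 15; work sites left of it (closer to North at 11) go to North, those right go to South.
  Zone IV at 4 (w=9) → North
  Zone II at 9 (w=20) → North
  Zone III at 11 (w=40) → North
  Zone V at 13 (w=50) → North
  Zone I at 19 (w=70) → South
North captures 119; South captures 70.

119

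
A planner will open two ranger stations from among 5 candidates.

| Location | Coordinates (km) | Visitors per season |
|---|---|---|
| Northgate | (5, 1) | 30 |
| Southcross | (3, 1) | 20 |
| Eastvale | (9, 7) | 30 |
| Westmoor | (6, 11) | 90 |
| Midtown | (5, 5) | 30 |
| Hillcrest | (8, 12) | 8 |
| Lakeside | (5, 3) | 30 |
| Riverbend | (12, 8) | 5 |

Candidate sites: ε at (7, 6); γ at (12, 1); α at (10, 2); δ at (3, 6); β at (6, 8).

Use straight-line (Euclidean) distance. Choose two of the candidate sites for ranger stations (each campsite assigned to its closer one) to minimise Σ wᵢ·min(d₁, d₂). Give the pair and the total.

Evaluate every pair (each demand assigned to the nearer of the two):
  {ε, β}: total = 864.7
  {δ, β}: total = 867.4
  {α, β}: total = 972.9
  {ε, δ}: total = 1038.4
  {γ, β}: total = 1040.8
  {ε, α}: total = 1057.9
  {ε, γ}: total = 1066.4
  {α, δ}: total = 1200.1
  {γ, δ}: total = 1241.6
  {γ, α}: total = 1774.9
Best pair: {ε, β} with total 864.7.

{ε, β}, total 864.7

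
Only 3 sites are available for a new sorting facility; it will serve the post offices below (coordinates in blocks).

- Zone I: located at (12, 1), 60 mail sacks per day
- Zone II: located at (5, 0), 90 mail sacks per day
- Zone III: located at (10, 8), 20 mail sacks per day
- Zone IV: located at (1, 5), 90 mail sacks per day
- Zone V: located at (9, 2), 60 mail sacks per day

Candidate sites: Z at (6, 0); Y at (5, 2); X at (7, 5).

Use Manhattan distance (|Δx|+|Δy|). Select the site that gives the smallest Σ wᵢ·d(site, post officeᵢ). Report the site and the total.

Y, total 1750 blocks

Total weighted distance at each candidate:
  Z (6, 0): total = 1950
  Y (5, 2): total = 1750
  X (7, 5): total = 2130
Minimum is at Y with total 1750 blocks.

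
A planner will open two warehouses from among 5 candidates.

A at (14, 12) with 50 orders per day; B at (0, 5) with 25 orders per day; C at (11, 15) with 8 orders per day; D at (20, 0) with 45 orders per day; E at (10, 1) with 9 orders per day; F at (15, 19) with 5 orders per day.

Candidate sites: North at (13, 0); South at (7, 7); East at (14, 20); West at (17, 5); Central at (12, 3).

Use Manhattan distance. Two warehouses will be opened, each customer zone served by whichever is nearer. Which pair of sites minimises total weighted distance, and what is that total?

{North, East}, total 1275

Evaluate every pair (each demand assigned to the nearer of the two):
  {North, East}: total = 1275
  {South, West}: total = 1342
  {East, Central}: total = 1355
  {East, West}: total = 1358
  {North, South}: total = 1372
  {West, Central}: total = 1430
  {North, Central}: total = 1450
  {North, West}: total = 1484
  {South, Central}: total = 1497
  {South, East}: total = 1680
Best pair: {North, East} with total 1275.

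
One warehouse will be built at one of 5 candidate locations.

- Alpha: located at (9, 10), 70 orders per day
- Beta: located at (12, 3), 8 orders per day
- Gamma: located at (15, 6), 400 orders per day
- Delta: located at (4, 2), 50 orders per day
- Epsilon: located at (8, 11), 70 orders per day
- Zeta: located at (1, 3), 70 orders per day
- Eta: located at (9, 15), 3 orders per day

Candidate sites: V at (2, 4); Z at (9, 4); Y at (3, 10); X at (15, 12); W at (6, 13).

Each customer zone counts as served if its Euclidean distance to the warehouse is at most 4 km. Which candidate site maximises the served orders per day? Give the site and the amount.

V, covering 120

Coverage radius r = 4 km; a point is covered iff (Δx)²+(Δy)² ≤ 4² = 16.
  V (2, 4): covers {Delta, Zeta} → 120
  Z (9, 4): covers {Beta} → 8
  Y (3, 10): covers {none} → 0
  X (15, 12): covers {none} → 0
  W (6, 13): covers {Epsilon, Eta} → 73
Maximum coverage at V: 120 orders per day.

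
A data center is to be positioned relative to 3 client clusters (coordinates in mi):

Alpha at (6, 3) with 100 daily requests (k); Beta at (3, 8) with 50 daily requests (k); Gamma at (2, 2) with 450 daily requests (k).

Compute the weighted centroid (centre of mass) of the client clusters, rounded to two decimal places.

The minimiser of Σwᵢ‖p−pᵢ‖² is the weighted centroid p* = (Σwᵢpᵢ)/(Σwᵢ).
Σwᵢ = 600.
Σwᵢxᵢ = 100·6 + 50·3 + 450·2 = 1650.
Σwᵢyᵢ = 100·3 + 50·8 + 450·2 = 1600.
x* = 1650/600 = 2.75, y* = 1600/600 = 2.67.

(2.75, 2.67)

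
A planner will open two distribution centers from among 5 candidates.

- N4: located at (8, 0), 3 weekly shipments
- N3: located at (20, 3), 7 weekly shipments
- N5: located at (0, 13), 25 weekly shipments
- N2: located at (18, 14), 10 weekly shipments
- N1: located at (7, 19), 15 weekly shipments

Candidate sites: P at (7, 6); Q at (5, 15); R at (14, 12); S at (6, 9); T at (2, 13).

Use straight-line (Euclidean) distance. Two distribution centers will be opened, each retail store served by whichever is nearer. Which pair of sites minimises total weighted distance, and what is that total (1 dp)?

{R, T}, total 327.8

Evaluate every pair (each demand assigned to the nearer of the two):
  {R, T}: total = 327.8
  {Q, R}: total = 362.4
  {P, T}: total = 414.8
  {Q, T}: total = 424.9
  {S, T}: total = 431.4
  {P, Q}: total = 443.7
  {Q, S}: total = 466.0
  {R, S}: total = 476.9
  {P, R}: total = 534.7
  {P, S}: total = 572.7
Best pair: {R, T} with total 327.8.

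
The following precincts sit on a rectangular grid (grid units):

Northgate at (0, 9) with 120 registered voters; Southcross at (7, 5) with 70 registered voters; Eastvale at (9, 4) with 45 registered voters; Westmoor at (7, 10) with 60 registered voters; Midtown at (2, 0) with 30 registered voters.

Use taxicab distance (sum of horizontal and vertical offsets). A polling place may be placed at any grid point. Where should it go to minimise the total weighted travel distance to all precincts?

Manhattan distance separates: Σwᵢ(|x−xᵢ|+|y−yᵢ|) = Σwᵢ|x−xᵢ| + Σwᵢ|y−yᵢ|, so x and y are optimised independently as 1-D weighted medians.
Total weight W = 325; half = 162.5.
x-coordinate, sorted with cumulative weight:
  x=0 (Northgate, w=120) cum 120
  x=2 (Midtown, w=30) cum 150
  x=7 (Southcross, w=70) cum 220  ← median
  x=7 (Westmoor, w=60) cum 280
  x=9 (Eastvale, w=45) cum 325
⇒ x* = 7
y-coordinate, sorted with cumulative weight:
  y=0 (Midtown, w=30) cum 30
  y=4 (Eastvale, w=45) cum 75
  y=5 (Southcross, w=70) cum 145
  y=9 (Northgate, w=120) cum 265  ← median
  y=10 (Westmoor, w=60) cum 325
⇒ y* = 9

(7, 9)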